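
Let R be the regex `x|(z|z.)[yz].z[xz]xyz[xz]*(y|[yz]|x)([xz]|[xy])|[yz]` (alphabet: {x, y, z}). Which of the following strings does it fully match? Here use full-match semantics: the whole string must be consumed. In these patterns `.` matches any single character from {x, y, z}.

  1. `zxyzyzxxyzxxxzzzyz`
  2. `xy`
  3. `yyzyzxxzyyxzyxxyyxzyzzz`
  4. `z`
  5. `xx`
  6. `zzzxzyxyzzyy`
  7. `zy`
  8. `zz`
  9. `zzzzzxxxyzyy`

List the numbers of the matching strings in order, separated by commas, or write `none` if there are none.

4

1 → no match
2 → no match
3 → no match
4 → match
5 → no match
6 → no match
7 → no match
8 → no match
9 → no match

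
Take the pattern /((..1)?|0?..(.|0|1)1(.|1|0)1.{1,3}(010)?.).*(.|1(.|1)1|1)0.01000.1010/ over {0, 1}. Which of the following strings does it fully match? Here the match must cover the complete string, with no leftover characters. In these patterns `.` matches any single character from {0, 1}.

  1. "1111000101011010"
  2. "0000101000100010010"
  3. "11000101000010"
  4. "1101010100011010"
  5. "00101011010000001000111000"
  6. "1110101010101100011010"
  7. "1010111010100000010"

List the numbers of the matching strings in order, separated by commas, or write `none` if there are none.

4

1 → no match
2 → no match — must end with "1010"
3 → no match — must end with "1010"
4 → match
5 → no match — must end with "1010"
6 → no match
7 → no match — must end with "1010"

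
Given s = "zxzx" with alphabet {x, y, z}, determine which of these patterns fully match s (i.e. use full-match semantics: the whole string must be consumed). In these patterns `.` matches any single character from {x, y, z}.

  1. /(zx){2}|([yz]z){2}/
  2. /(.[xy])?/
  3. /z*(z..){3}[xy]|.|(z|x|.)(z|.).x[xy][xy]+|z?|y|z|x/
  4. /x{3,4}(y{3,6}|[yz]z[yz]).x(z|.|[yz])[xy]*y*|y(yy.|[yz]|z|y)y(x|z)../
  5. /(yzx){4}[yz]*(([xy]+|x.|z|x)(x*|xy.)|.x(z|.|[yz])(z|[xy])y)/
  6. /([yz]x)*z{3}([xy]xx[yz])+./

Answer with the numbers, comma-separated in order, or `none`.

1

1 → match
2 → no match
3 → no match
4 → no match
5 → no match — must start with "yzx"
6 → no match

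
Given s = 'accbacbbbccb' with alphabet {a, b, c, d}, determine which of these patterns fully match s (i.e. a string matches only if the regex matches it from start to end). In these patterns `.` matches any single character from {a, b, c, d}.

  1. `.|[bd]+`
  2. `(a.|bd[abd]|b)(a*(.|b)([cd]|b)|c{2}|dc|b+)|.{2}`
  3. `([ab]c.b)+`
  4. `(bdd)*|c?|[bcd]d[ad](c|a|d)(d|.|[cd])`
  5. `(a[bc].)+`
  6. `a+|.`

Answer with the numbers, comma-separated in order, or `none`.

3

1 → no match
2 → no match
3 → match
4 → no match
5 → no match
6 → no match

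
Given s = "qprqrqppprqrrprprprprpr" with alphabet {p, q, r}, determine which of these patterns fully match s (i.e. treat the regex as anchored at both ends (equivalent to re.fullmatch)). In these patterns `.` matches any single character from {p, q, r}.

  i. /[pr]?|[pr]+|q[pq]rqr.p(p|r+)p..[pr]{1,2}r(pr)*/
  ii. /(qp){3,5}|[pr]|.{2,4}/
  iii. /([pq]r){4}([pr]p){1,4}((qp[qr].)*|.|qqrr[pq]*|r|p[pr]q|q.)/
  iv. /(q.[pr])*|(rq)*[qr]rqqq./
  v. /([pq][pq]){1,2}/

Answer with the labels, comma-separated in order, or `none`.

i → match
ii → no match
iii → no match
iv → no match
v → no match

i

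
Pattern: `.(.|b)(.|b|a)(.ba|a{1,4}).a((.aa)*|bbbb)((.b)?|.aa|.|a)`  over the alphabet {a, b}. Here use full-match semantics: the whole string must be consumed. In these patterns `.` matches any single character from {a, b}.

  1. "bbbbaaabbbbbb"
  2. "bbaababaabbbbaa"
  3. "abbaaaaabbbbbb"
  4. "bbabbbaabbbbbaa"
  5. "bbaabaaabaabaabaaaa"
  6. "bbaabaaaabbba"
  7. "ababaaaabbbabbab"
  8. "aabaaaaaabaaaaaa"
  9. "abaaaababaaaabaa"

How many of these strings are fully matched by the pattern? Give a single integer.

1 → no match
2 → no match
3 → match
4 → no match
5 → no match
6 → no match
7 → no match
8 → match
9 → no match
Total matched: 2

2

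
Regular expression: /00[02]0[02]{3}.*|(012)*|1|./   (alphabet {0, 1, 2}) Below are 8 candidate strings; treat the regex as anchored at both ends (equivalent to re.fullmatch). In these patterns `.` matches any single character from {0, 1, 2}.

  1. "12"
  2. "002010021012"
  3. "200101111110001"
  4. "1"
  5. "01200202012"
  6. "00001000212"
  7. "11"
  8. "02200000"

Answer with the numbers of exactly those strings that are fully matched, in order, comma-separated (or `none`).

4

1. "12" → no match
2. "002010021012" → no match
3 → no match
4. "1" → match
5. "01200202012" → no match
6. "00001000212" → no match
7. "11" → no match
8. "02200000" → no match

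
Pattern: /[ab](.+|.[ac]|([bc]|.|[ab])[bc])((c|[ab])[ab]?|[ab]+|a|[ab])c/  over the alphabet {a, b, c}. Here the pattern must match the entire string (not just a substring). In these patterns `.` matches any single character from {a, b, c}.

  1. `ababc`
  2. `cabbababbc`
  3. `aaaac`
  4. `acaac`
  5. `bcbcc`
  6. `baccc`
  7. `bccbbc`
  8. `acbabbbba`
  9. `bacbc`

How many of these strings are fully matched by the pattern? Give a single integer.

1 → match
2 → no match
3 → match
4 → match
5 → match
6 → match
7 → match
8 → no match — must end with `c`
9 → match
Total matched: 7

7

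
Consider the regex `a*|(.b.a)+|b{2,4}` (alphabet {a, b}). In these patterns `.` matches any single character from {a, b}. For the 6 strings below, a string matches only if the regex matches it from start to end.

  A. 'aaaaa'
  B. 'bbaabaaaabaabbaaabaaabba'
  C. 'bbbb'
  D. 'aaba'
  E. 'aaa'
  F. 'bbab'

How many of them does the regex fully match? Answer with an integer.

A → match
B → no match
C → match
D → no match
E → match
F → no match
Total matched: 3

3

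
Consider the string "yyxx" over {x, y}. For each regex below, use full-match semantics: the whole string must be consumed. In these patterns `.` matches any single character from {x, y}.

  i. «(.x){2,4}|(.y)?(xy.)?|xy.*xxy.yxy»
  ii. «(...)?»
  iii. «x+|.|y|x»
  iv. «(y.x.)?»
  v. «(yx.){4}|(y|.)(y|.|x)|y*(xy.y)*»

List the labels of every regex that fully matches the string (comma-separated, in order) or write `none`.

i → no match
ii → no match
iii → no match
iv → match
v → no match

iv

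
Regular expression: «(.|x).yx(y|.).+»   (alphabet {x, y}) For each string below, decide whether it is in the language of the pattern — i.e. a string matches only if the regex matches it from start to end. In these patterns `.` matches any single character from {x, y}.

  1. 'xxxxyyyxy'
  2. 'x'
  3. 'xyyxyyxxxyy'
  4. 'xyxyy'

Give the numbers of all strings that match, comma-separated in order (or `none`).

3

1 → no match
2 → no match
3 → match
4 → no match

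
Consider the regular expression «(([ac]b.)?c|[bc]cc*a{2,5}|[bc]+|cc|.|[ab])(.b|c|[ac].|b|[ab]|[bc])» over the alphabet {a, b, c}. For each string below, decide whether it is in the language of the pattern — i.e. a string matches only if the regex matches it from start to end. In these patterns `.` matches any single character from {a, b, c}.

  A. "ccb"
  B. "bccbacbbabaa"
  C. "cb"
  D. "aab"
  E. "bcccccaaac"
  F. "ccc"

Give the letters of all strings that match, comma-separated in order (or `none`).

A, C, D, E, F

A → match
B → no match
C → match
D → match
E → match
F → match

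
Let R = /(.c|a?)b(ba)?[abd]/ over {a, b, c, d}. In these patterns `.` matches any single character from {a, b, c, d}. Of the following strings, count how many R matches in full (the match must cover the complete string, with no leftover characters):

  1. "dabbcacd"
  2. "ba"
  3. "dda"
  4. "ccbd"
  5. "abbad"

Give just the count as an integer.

1 → no match
2 → match
3 → no match
4 → match
5 → match
Total matched: 3

3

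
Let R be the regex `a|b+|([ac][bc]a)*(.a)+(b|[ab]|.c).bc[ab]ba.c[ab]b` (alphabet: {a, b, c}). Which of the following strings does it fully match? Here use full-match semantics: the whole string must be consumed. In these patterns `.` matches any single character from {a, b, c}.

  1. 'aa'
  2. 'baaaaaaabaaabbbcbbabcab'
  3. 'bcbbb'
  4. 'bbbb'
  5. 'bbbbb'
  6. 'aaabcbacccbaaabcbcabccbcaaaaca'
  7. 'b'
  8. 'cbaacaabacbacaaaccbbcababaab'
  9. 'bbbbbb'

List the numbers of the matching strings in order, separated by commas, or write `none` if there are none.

2, 4, 5, 7, 9

1 → no match
2 → match
3 → no match
4 → match
5 → match
6 → no match
7 → match
8 → no match
9 → match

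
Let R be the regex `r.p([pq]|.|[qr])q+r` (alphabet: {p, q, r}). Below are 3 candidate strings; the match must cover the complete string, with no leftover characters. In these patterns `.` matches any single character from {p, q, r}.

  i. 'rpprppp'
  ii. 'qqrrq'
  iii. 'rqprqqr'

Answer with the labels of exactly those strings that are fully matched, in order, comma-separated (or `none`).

i. 'rpprppp' → no match — must end with 'qr'
ii. 'qqrrq' → no match — must start with 'r'
iii. 'rqprqqr' → match

iii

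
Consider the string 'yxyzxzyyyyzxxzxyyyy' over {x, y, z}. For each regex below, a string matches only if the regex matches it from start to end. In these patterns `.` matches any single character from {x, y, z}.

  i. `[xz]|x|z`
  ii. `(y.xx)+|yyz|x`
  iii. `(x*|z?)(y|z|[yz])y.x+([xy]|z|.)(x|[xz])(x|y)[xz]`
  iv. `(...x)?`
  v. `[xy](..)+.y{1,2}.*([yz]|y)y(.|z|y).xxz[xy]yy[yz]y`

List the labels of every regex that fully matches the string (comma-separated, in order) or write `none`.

i → no match
ii → no match
iii → no match
iv → no match
v → match

v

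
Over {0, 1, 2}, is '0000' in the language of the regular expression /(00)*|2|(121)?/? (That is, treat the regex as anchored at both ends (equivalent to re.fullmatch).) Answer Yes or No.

Yes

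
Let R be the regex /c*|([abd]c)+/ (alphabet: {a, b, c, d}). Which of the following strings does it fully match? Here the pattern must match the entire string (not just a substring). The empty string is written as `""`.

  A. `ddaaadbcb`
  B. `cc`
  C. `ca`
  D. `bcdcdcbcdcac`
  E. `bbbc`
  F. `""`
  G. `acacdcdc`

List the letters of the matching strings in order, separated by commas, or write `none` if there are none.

A → no match
B → match
C → no match
D → match
E → no match
F → match
G → match

B, D, F, G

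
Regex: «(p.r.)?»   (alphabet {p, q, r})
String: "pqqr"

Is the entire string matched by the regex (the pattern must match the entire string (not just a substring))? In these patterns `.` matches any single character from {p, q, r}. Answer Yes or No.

No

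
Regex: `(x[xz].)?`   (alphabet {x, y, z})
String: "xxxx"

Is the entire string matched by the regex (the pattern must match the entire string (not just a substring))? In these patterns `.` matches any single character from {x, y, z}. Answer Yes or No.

No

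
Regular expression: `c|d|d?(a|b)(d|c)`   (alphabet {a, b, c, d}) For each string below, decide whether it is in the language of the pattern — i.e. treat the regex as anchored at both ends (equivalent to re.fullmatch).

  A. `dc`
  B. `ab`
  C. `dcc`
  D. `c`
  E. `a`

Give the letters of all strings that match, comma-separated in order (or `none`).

D

A. `dc` → no match
B. `ab` → no match
C. `dcc` → no match
D. `c` → match
E. `a` → no match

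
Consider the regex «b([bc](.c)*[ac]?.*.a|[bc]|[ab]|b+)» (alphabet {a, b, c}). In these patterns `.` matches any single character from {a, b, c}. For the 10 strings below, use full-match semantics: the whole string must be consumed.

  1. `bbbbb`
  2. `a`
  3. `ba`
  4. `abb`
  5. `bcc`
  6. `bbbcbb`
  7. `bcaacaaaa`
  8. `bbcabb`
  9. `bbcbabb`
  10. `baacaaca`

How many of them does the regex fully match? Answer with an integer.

1 → match
2 → no match — must start with `b`
3 → match
4 → no match — must start with `b`
5 → no match
6 → no match
7 → match
8 → no match
9 → no match
10 → no match
Total matched: 3

3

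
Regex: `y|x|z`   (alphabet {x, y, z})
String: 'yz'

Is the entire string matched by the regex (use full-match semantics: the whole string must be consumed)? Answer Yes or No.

No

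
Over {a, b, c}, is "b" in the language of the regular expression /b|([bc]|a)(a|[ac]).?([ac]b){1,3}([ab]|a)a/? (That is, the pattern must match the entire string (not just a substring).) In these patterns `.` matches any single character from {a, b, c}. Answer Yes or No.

Yes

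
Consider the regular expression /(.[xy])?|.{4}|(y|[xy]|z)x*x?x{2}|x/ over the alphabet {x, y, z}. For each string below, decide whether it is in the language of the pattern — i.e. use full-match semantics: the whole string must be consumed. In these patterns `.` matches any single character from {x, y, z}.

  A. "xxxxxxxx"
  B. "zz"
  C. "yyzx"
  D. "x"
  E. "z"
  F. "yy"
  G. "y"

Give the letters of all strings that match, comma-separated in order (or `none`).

A. "xxxxxxxx" → match
B. "zz" → no match
C. "yyzx" → match
D. "x" → match
E. "z" → no match
F. "yy" → match
G. "y" → no match

A, C, D, F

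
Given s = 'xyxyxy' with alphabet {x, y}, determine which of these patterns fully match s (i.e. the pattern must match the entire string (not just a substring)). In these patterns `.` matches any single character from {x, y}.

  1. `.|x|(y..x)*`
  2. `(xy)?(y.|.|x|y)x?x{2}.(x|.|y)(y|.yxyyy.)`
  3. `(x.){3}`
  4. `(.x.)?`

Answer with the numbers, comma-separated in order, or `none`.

1 → no match
2 → no match
3 → match
4 → no match

3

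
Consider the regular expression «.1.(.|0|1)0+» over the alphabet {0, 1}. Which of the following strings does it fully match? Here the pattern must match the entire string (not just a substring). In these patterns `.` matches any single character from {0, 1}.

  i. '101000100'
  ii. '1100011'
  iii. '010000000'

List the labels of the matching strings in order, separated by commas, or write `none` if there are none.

iii

i → no match
ii → no match — must end with '0'
iii → match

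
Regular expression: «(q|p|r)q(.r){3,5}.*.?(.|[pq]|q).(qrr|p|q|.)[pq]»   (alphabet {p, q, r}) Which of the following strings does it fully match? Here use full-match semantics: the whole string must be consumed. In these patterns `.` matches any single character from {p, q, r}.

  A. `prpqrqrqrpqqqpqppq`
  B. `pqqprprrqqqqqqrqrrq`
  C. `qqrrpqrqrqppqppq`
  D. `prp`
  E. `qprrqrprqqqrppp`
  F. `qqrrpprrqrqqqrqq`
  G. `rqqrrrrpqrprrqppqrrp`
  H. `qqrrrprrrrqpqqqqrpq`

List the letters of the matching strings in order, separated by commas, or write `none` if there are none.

A → no match
B → no match
C → no match
D → no match
E → no match
F → no match
G → no match
H → no match

none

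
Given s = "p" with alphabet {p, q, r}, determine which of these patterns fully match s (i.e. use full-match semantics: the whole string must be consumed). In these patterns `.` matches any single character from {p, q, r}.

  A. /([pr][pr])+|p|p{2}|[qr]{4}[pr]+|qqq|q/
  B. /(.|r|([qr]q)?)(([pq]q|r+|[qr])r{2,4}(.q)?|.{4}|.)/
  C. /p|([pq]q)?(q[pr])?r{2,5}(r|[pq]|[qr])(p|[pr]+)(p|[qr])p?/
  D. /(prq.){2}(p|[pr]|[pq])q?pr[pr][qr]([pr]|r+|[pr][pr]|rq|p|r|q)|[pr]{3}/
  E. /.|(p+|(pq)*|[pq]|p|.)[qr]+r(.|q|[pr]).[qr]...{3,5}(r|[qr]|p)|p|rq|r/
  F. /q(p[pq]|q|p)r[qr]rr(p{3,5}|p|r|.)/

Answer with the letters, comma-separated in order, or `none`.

A, B, C, E

A → match
B → match
C → match
D → no match
E → match
F → no match — must start with "q"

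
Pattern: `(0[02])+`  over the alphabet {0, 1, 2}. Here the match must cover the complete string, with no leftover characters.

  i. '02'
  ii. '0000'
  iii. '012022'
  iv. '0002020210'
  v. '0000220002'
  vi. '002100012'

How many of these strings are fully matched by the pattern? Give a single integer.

i → match
ii → match
iii → no match
iv → no match
v → no match
vi → no match
Total matched: 2

2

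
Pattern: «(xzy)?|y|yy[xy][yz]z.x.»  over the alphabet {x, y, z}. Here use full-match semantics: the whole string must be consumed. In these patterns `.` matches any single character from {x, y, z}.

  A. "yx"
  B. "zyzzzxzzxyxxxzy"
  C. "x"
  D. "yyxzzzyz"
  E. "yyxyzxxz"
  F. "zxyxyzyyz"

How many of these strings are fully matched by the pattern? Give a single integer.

1

A → no match
B → no match
C → no match
D → no match
E → match
F → no match
Total matched: 1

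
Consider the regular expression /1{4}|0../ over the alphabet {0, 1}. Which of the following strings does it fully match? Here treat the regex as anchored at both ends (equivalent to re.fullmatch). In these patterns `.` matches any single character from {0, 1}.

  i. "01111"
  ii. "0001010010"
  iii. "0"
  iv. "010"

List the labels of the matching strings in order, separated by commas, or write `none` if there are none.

i → no match
ii → no match
iii → no match
iv → match

iv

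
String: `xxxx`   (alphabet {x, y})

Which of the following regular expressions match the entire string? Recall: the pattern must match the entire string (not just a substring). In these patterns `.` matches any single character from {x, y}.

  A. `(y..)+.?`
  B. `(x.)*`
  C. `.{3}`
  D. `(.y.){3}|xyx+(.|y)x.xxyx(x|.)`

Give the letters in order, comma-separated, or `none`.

A → no match — must start with `y`
B → match
C → no match
D → no match

B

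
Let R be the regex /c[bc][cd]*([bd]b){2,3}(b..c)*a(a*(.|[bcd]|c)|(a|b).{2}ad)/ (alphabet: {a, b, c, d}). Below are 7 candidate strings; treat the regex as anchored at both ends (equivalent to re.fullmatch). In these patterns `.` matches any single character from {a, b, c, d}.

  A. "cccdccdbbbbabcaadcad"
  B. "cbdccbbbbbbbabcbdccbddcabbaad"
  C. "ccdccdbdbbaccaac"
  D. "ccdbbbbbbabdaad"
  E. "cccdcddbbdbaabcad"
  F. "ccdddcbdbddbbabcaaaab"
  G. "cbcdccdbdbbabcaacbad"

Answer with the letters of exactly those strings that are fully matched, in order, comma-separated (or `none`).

A → match
B → match
C → match
D → match
E → match
F → no match
G → match

A, B, C, D, E, G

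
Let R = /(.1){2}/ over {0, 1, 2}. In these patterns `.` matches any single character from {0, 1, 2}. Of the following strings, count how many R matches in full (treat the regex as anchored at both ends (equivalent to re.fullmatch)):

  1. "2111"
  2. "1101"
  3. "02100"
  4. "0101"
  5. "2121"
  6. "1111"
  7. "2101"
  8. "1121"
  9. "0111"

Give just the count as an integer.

8

1 → match
2 → match
3 → no match — must end with "1"
4 → match
5 → match
6 → match
7 → match
8 → match
9 → match
Total matched: 8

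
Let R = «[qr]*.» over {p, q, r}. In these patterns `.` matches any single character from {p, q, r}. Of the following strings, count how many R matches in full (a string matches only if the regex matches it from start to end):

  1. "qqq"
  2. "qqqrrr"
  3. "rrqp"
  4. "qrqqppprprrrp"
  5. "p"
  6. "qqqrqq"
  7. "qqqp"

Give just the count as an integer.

6

1. "qqq" → match
2. "qqqrrr" → match
3. "rrqp" → match
4 → no match
5. "p" → match
6. "qqqrqq" → match
7. "qqqp" → match
Total matched: 6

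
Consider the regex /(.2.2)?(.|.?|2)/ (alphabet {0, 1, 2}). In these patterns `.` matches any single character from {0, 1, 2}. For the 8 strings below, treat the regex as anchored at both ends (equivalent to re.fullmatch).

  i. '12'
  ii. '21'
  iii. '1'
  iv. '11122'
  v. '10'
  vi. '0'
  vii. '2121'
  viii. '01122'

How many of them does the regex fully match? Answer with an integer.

2

i → no match
ii → no match
iii → match
iv → no match
v → no match
vi → match
vii → no match
viii → no match
Total matched: 2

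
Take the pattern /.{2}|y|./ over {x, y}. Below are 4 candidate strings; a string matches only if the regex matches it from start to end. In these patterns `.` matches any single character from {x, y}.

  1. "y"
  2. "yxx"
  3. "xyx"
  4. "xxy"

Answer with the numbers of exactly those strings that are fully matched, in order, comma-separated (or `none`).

1. "y" → match
2. "yxx" → no match
3. "xyx" → no match
4. "xxy" → no match

1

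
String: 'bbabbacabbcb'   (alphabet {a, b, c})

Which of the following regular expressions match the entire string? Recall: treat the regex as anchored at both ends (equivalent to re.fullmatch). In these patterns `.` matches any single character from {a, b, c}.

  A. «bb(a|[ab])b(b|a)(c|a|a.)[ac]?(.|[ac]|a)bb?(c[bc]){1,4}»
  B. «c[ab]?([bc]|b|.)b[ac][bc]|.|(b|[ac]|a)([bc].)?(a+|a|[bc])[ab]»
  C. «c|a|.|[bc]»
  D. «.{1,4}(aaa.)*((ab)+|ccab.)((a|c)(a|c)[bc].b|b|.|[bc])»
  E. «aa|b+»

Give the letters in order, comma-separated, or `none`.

A → match
B → no match
C → no match
D → no match
E → no match

A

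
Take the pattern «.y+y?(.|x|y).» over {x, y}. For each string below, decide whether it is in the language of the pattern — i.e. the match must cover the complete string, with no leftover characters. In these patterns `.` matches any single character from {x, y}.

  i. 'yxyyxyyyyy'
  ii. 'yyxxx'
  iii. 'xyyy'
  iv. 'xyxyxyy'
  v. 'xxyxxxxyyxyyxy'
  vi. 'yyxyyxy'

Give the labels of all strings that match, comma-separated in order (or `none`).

i. 'yxyyxyyyyy' → no match
ii. 'yyxxx' → no match
iii. 'xyyy' → match
iv. 'xyxyxyy' → no match
v → no match
vi. 'yyxyyxy' → no match

iii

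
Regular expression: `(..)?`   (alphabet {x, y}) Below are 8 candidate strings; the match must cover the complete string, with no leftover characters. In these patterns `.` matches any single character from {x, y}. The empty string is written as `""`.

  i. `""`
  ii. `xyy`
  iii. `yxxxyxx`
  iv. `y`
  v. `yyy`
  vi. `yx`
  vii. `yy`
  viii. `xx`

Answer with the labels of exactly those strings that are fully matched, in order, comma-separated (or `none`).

i → match
ii → no match
iii → no match
iv → no match
v → no match
vi → match
vii → match
viii → match

i, vi, vii, viii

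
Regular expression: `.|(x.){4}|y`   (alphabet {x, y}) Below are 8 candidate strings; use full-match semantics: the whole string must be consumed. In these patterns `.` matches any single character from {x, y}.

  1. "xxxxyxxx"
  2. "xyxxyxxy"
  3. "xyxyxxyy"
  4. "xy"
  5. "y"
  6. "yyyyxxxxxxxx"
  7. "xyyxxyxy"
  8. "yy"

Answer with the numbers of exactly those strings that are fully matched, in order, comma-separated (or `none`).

5

1. "xxxxyxxx" → no match
2. "xyxxyxxy" → no match
3. "xyxyxxyy" → no match
4. "xy" → no match
5. "y" → match
6. "yyyyxxxxxxxx" → no match
7. "xyyxxyxy" → no match
8. "yy" → no match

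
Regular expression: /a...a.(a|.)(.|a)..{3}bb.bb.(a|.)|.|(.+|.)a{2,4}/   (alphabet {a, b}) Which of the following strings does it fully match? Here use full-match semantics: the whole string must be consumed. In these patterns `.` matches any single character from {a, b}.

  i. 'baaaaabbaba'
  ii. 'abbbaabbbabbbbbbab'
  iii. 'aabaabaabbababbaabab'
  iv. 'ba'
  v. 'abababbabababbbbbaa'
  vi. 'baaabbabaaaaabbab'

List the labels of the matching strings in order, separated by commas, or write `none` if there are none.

v

i → no match
ii → no match
iii → no match
iv → no match
v → match
vi → no match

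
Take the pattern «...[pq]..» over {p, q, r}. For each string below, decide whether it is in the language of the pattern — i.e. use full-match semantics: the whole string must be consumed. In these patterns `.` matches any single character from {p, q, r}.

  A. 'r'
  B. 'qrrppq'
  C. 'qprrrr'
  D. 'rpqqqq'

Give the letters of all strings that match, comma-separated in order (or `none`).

B, D

A → no match
B → match
C → no match
D → match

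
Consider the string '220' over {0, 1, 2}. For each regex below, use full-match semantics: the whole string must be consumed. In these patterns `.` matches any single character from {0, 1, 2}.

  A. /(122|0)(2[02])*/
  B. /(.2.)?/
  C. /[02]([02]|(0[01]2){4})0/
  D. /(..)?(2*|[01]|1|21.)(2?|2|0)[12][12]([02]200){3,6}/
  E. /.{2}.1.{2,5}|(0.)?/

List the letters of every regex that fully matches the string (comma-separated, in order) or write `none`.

B, C

A → no match
B → match
C → match
D → no match — must end with '200'
E → no match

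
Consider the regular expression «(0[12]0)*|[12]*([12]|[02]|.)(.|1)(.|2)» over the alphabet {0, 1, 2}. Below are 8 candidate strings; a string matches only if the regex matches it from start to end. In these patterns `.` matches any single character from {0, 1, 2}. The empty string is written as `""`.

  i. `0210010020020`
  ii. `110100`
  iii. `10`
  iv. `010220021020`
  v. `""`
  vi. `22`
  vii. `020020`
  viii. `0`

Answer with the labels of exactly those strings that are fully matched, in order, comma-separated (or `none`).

i → no match
ii → no match
iii → no match
iv → no match
v → match
vi → no match
vii → match
viii → no match

v, vii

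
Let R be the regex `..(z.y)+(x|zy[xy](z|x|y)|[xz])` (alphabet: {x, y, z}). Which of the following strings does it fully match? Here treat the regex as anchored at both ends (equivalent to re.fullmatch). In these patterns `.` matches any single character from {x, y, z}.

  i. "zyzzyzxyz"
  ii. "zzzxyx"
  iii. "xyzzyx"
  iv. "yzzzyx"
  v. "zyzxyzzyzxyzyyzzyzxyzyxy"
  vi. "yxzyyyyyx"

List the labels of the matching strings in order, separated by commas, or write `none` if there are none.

i → match
ii → match
iii → match
iv → match
v → match
vi → no match

i, ii, iii, iv, v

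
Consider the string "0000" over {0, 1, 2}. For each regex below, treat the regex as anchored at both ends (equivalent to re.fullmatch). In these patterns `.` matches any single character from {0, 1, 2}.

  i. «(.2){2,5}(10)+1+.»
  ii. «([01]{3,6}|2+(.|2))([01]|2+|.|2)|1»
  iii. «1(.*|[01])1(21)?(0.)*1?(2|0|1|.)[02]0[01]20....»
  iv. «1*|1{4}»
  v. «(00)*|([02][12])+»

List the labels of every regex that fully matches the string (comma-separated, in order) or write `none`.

i → no match
ii → match
iii → no match — must start with "1"
iv → no match
v → match

ii, v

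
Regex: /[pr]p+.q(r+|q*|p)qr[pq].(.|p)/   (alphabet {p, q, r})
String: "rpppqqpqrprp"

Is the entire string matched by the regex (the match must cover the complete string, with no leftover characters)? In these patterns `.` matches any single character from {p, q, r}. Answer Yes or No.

Yes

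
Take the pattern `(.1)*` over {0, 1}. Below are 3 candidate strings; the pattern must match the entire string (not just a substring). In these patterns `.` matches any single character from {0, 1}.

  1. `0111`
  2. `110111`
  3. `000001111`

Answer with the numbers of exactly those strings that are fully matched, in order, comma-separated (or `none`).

1. `0111` → match
2. `110111` → match
3. `000001111` → no match

1, 2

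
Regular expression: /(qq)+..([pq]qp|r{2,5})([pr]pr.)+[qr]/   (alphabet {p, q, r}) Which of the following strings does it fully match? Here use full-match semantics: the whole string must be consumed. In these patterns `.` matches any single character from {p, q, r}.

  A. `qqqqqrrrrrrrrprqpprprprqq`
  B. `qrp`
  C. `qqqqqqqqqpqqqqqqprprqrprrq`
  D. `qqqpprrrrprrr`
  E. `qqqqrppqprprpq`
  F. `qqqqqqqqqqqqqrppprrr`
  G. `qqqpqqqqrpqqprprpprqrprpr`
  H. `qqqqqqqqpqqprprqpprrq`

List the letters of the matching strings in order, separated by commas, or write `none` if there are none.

A → no match
B → no match — must start with `qq`
C → no match
D → no match
E → match
F → no match
G → no match
H → no match

E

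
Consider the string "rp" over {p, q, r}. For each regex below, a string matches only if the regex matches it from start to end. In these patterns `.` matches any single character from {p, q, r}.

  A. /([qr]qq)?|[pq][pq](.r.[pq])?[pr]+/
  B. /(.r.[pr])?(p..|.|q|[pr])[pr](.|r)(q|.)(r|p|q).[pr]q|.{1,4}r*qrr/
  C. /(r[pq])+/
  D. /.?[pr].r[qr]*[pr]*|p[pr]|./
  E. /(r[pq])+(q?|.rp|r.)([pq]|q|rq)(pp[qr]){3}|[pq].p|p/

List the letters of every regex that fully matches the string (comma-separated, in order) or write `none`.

C

A → no match
B → no match
C → match
D → no match
E → no match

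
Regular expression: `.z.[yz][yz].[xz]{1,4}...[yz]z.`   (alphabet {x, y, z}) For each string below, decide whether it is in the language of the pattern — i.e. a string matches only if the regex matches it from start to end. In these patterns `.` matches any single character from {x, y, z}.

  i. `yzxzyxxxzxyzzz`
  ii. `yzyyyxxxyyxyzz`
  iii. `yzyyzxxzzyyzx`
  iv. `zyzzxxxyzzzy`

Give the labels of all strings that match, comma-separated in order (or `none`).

i, ii, iii

i → match
ii → match
iii → match
iv → no match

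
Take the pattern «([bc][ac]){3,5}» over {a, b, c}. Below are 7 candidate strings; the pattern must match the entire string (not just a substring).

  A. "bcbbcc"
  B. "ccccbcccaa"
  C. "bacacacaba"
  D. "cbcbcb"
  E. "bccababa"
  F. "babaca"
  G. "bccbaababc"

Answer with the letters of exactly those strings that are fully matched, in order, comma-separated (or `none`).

C, E, F

A. "bcbbcc" → no match
B. "ccccbcccaa" → no match
C. "bacacacaba" → match
D. "cbcbcb" → no match
E. "bccababa" → match
F. "babaca" → match
G. "bccbaababc" → no match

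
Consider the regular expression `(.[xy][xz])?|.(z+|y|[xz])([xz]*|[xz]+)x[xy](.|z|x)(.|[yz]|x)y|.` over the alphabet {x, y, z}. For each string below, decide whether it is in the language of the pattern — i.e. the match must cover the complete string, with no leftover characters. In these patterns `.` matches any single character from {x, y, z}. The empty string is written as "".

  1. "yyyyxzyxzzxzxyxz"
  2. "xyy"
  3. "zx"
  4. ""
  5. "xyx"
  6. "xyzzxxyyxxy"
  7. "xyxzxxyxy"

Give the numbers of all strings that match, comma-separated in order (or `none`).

4, 5, 7

1 → no match
2. "xyy" → no match
3. "zx" → no match
4. "" → match
5. "xyx" → match
6. "xyzzxxyyxxy" → no match
7. "xyxzxxyxy" → match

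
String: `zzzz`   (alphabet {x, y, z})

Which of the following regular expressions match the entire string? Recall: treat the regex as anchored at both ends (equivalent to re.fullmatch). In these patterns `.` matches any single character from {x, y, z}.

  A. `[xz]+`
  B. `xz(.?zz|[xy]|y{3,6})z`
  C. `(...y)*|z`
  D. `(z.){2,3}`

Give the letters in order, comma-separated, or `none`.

A → match
B → no match — must start with `xz`
C → no match
D → match

A, D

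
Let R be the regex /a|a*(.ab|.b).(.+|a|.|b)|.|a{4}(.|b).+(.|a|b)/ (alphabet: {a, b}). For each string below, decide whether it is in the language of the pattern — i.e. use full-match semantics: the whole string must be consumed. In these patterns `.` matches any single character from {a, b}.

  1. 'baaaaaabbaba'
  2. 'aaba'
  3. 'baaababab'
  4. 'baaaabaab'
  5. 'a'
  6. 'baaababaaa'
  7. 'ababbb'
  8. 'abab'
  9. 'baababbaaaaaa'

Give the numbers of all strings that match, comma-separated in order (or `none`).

5, 7, 8

1 → no match
2 → no match
3 → no match
4 → no match
5 → match
6 → no match
7 → match
8 → match
9 → no match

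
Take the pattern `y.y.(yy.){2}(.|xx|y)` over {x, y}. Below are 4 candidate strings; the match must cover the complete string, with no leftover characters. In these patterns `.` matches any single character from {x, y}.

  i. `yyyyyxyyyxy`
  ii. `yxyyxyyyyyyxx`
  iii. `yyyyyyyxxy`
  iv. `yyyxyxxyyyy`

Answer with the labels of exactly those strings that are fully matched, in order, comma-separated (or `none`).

i → no match
ii → no match
iii → no match
iv → no match

none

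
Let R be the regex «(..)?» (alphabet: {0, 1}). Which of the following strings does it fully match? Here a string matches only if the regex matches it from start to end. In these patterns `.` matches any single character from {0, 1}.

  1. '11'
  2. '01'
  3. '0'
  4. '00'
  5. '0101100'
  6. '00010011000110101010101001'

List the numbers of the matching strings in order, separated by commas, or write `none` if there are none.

1 → match
2 → match
3 → no match
4 → match
5 → no match
6 → no match

1, 2, 4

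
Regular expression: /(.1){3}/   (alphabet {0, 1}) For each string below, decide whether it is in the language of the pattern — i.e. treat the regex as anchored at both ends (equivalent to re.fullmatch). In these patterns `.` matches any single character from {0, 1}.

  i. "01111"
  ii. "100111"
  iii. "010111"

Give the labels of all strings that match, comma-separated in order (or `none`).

iii

i. "01111" → no match
ii. "100111" → no match
iii. "010111" → match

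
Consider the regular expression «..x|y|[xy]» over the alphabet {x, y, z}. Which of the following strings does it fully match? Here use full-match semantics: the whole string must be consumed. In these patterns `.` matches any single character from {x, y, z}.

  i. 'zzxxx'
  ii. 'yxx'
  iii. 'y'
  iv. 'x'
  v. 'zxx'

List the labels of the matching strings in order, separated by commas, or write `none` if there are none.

ii, iii, iv, v

i → no match
ii → match
iii → match
iv → match
v → match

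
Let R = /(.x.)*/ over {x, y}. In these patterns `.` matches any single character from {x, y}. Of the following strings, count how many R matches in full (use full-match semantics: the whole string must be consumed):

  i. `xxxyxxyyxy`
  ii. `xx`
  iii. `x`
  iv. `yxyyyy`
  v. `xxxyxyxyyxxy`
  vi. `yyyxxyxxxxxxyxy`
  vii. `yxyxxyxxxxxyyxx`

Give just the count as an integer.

1

i. `xxxyxxyyxy` → no match
ii. `xx` → no match
iii. `x` → no match
iv. `yxyyyy` → no match
v. `xxxyxyxyyxxy` → no match
vi → no match
vii → match
Total matched: 1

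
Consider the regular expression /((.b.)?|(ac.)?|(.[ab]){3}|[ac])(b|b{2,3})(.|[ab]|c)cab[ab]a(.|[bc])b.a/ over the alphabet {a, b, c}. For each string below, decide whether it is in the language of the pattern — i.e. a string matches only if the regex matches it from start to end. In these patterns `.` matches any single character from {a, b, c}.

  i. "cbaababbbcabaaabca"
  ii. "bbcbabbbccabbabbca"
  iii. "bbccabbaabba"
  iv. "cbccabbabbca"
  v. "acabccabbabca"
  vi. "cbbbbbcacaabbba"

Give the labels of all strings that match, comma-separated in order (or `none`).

i, ii, iii, iv

i → match
ii → match
iii → match
iv → match
v → no match
vi → no match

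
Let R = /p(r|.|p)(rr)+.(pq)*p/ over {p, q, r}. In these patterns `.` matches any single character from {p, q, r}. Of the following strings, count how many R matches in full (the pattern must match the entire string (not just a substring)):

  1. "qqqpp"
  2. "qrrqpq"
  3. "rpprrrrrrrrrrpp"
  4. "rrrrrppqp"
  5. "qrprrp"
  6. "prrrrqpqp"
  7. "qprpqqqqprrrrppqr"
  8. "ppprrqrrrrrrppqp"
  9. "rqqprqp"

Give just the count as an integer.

0

1 → no match — must start with "p"
2 → no match — must start with "p"
3 → no match — must start with "p"
4 → no match — must start with "p"
5 → no match — must start with "p"
6 → no match
7 → no match — must start with "p"
8 → no match
9 → no match — must start with "p"
Total matched: 0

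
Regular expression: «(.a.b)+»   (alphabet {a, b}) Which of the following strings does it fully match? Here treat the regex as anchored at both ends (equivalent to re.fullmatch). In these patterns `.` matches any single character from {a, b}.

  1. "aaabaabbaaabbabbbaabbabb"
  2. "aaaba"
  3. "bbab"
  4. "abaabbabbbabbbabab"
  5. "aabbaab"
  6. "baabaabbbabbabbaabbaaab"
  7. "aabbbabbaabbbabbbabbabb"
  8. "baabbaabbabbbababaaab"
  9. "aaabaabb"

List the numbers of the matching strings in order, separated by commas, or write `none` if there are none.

1, 9

1 → match
2 → no match — must end with "b"
3 → no match
4 → no match
5 → no match
6 → no match
7 → no match
8 → no match
9 → match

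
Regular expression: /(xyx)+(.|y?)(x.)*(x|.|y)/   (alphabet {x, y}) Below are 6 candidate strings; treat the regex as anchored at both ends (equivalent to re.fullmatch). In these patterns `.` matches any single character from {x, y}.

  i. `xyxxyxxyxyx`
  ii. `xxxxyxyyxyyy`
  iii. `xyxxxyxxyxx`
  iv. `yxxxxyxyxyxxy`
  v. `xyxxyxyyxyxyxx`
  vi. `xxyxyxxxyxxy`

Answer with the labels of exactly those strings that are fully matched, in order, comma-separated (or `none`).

i

i → match
ii → no match — must start with `xyx`
iii → no match
iv → no match — must start with `xyx`
v → no match
vi → no match — must start with `xyx`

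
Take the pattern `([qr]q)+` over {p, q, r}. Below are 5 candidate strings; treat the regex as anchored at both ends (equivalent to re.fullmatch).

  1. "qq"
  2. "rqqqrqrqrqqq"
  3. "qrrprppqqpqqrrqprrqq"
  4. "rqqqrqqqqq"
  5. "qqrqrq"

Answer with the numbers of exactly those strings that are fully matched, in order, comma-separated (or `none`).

1 → match
2 → match
3 → no match
4 → match
5 → match

1, 2, 4, 5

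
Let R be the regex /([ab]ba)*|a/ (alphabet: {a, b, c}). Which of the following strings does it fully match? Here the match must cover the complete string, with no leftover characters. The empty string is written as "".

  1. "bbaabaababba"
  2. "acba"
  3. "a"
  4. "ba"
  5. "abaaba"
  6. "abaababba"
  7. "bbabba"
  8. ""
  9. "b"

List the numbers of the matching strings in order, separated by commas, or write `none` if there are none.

1 → match
2 → no match
3 → match
4 → no match
5 → match
6 → match
7 → match
8 → match
9 → no match

1, 3, 5, 6, 7, 8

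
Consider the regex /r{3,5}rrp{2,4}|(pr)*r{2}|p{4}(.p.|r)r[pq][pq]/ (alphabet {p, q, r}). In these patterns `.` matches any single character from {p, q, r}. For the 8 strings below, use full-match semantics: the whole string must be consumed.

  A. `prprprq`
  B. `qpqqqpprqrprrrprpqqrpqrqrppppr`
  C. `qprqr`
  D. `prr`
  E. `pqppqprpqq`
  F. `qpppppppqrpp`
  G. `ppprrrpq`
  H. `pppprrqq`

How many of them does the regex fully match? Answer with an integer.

1

A → no match
B → no match
C → no match
D → no match
E → no match
F → no match
G → no match
H → match
Total matched: 1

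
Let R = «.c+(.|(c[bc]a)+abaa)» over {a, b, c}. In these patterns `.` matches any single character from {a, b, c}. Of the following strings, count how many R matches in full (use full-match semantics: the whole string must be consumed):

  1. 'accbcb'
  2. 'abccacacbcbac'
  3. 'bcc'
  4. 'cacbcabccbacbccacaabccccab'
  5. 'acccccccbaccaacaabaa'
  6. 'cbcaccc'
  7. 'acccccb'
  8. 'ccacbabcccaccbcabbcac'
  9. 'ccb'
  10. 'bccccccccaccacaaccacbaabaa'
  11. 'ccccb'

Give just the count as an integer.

1 → no match
2 → no match
3 → match
4 → no match
5 → no match
6 → no match
7 → match
8 → no match
9 → match
10 → no match
11 → match
Total matched: 4

4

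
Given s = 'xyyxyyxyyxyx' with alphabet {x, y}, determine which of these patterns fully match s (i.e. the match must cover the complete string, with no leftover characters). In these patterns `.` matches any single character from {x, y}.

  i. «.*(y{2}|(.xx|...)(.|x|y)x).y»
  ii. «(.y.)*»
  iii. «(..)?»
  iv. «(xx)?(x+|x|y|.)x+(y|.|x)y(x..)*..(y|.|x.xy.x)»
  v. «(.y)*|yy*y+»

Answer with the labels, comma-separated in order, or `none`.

ii

i → no match — must end with 'y'
ii → match
iii → no match
iv → no match
v → no match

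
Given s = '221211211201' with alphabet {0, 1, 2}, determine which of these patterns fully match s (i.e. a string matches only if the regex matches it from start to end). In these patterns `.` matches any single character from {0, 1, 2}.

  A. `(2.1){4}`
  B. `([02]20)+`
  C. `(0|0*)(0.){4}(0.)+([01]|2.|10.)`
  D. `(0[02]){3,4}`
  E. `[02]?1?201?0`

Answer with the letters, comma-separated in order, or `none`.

A

A → match
B → no match — must end with '20'
C → no match
D → no match — must start with '0'
E → no match — must end with '0'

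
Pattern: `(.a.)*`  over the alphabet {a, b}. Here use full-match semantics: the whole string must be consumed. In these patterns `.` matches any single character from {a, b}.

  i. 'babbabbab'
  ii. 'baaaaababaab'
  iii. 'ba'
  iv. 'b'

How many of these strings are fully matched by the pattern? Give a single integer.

i → match
ii → match
iii → no match
iv → no match
Total matched: 2

2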